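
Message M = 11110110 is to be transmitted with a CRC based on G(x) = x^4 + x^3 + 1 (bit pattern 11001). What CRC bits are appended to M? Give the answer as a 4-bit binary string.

1000

Append 4 zeros: 111101100000. Divide by 11001 (XOR where the leading bit is 1):
  pos 0: 11110 XOR 11001 = 00111
  pos 2: 11111 XOR 11001 = 00110
  pos 4: 11000 XOR 11001 = 00001
Remainder (last 4 bits) = 1000. This is the CRC / FCS.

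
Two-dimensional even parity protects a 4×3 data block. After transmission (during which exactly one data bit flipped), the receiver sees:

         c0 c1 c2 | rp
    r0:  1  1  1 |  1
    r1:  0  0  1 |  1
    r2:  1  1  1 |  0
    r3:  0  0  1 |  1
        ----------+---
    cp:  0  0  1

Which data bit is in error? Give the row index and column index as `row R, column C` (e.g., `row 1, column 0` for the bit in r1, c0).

row 2, column 2

Recompute each row's even parity and compare to rp:
  r0: data parity 1, sent rp 1 → ok
  r1: data parity 1, sent rp 1 → ok
  r2: data parity 1, sent rp 0 → mismatch
  r3: data parity 1, sent rp 1 → ok
Recompute each column's even parity and compare to cp:
  c0: data parity 0, sent cp 0 → ok
  c1: data parity 0, sent cp 0 → ok
  c2: data parity 0, sent cp 1 → mismatch
Exactly one row (r2) and one column (c2) fail → the flipped bit is at their intersection.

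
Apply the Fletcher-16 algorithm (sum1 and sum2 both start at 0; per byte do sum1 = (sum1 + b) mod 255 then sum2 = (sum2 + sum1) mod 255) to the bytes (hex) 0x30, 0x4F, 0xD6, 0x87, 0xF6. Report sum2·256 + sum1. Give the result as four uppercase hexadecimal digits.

Running sums (mod 255):
  after byte 0 (0x30): sum1=48, sum2=48
  after byte 1 (0x4F): sum1=127, sum2=175
  after byte 2 (0xD6): sum1=86, sum2=6
  after byte 3 (0x87): sum1=221, sum2=227
  after byte 4 (0xF6): sum1=212, sum2=184
Checksum = sum2·256 + sum1 = 184·256 + 212 = 47316 = 0xB8D4.

B8D4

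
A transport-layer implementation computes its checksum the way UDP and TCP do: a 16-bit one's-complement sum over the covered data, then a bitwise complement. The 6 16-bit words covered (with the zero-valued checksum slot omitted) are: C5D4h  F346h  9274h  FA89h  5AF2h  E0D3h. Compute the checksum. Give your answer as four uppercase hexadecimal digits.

7E1F

One's-complement addition (fold any carry out of bit 15 back into bit 0):
  0xC5D4 + 0xF346 = 0x1B91A → wrap carry → 0xB91B
  0xB91B + 0x9274 = 0x14B8F → wrap carry → 0x4B90
  0x4B90 + 0xFA89 = 0x14619 → wrap carry → 0x461A
  0x461A + 0x5AF2 = 0x0A10C
  0xA10C + 0xE0D3 = 0x181DF → wrap carry → 0x81E0
One's-complement sum = 0x81E0.
Checksum = ~0x81E0 & 0xFFFF = 0x7E1F.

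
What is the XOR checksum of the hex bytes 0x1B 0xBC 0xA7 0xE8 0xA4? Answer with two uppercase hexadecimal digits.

4C

XOR the bytes together:
  start with 0x1B
  0x1B ⊕ 0xBC = 0xA7
  0xA7 ⊕ 0xA7 = 0x00
  0x00 ⊕ 0xE8 = 0xE8
  0xE8 ⊕ 0xA4 = 0x4C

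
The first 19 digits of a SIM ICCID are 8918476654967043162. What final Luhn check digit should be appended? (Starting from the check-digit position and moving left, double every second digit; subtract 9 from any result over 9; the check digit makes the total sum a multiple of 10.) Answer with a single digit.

2

Partial digits right→left: 2 6 1 3 4 0 7 6 9 4 5 6 6 7 4 8 1 9 8
Double every second digit counting from the check-digit position (so the 1st, 3rd, 5th, ... of the partial from the right).
  doubled (with −9 where >9): 4 2 8 5 9 1 3 8 2 7 → sum 49
  kept as-is: 6 3 0 6 4 6 7 8 9 → sum 49
Total = 49 + 49 = 98.
Check digit = (10 − (98 mod 10)) mod 10 = 2.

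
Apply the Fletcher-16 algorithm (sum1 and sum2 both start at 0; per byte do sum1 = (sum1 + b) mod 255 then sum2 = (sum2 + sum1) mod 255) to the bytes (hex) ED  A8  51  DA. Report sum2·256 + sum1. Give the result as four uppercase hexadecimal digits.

Running sums (mod 255):
  after byte 0 (ED): sum1=237, sum2=237
  after byte 1 (A8): sum1=150, sum2=132
  after byte 2 (51): sum1=231, sum2=108
  after byte 3 (DA): sum1=194, sum2=47
Checksum = sum2·256 + sum1 = 47·256 + 194 = 12226 = 0x2FC2.

2FC2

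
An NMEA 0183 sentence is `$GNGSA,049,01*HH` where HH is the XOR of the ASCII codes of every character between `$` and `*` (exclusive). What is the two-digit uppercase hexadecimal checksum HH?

XOR the ASCII codes of the payload characters:
  'G' = 0x47 → acc = 0x47
  'N' = 0x4E → acc = 0x09
  'G' = 0x47 → acc = 0x4E
  'S' = 0x53 → acc = 0x1D
  'A' = 0x41 → acc = 0x5C
  ',' = 0x2C → acc = 0x70
  '0' = 0x30 → acc = 0x40
  '4' = 0x34 → acc = 0x74
  '9' = 0x39 → acc = 0x4D
  ',' = 0x2C → acc = 0x61
  '0' = 0x30 → acc = 0x51
  '1' = 0x31 → acc = 0x60
Checksum = 0x60.

60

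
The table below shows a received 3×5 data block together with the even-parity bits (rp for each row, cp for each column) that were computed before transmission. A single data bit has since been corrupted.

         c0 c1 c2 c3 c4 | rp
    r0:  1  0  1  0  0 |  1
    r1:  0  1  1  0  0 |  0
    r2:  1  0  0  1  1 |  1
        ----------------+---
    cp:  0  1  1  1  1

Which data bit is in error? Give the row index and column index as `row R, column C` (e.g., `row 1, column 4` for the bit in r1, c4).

Recompute each row's even parity and compare to rp:
  r0: data parity 0, sent rp 1 → mismatch
  r1: data parity 0, sent rp 0 → ok
  r2: data parity 1, sent rp 1 → ok
Recompute each column's even parity and compare to cp:
  c0: data parity 0, sent cp 0 → ok
  c1: data parity 1, sent cp 1 → ok
  c2: data parity 0, sent cp 1 → mismatch
  c3: data parity 1, sent cp 1 → ok
  c4: data parity 1, sent cp 1 → ok
Exactly one row (r0) and one column (c2) fail → the flipped bit is at their intersection.

row 0, column 2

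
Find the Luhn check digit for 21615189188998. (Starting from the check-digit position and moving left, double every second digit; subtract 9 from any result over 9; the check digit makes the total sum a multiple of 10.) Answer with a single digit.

Partial digits right→left: 8 9 9 8 8 1 9 8 1 5 1 6 1 2
Double every second digit counting from the check-digit position (so the 1st, 3rd, 5th, ... of the partial from the right).
  doubled (with −9 where >9): 7 9 7 9 2 2 2 → sum 38
  kept as-is: 9 8 1 8 5 6 2 → sum 39
Total = 38 + 39 = 77.
Check digit = (10 − (77 mod 10)) mod 10 = 3.

3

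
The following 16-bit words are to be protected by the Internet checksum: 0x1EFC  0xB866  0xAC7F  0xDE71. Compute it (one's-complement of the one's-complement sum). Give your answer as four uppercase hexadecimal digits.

One's-complement addition (fold any carry out of bit 15 back into bit 0):
  0x1EFC + 0xB866 = 0x0D762
  0xD762 + 0xAC7F = 0x183E1 → wrap carry → 0x83E2
  0x83E2 + 0xDE71 = 0x16253 → wrap carry → 0x6254
One's-complement sum = 0x6254.
Checksum = ~0x6254 & 0xFFFF = 0x9DAB.

9DAB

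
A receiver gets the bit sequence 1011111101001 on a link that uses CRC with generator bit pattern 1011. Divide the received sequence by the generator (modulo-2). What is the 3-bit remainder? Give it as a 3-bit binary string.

011

Modulo-2 division of 1011111101001 by 1011:
  pos 0: 1011 XOR 1011 = 0000
  pos 4: 1111 XOR 1011 = 0100
  pos 5: 1000 XOR 1011 = 0011
  pos 7: 1110 XOR 1011 = 0101
  pos 8: 1010 XOR 1011 = 0001
Remainder = 011 (nonzero — an error is detected).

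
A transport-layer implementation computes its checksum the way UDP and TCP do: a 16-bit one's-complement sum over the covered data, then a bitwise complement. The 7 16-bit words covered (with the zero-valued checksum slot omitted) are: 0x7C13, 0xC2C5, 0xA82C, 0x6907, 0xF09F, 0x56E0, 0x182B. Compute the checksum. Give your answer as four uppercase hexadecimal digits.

5047

One's-complement addition (fold any carry out of bit 15 back into bit 0):
  0x7C13 + 0xC2C5 = 0x13ED8 → wrap carry → 0x3ED9
  0x3ED9 + 0xA82C = 0x0E705
  0xE705 + 0x6907 = 0x1500C → wrap carry → 0x500D
  0x500D + 0xF09F = 0x140AC → wrap carry → 0x40AD
  0x40AD + 0x56E0 = 0x0978D
  0x978D + 0x182B = 0x0AFB8
One's-complement sum = 0xAFB8.
Checksum = ~0xAFB8 & 0xFFFF = 0x5047.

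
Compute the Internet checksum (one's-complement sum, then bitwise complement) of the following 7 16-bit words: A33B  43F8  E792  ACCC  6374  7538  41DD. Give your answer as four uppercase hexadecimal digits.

One's-complement addition (fold any carry out of bit 15 back into bit 0):
  0xA33B + 0x43F8 = 0x0E733
  0xE733 + 0xE792 = 0x1CEC5 → wrap carry → 0xCEC6
  0xCEC6 + 0xACCC = 0x17B92 → wrap carry → 0x7B93
  0x7B93 + 0x6374 = 0x0DF07
  0xDF07 + 0x7538 = 0x1543F → wrap carry → 0x5440
  0x5440 + 0x41DD = 0x0961D
One's-complement sum = 0x961D.
Checksum = ~0x961D & 0xFFFF = 0x69E2.

69E2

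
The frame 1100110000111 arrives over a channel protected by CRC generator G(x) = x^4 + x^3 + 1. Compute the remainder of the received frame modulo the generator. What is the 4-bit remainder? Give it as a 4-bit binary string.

0000

Modulo-2 division of 1100110000111 by 11001:
  pos 0: 11001 XOR 11001 = 00000
  pos 5: 10000 XOR 11001 = 01001
  pos 6: 10011 XOR 11001 = 01010
  pos 7: 10101 XOR 11001 = 01100
  pos 8: 11001 XOR 11001 = 00000
Remainder = 0000 (zero — the frame passes the CRC check).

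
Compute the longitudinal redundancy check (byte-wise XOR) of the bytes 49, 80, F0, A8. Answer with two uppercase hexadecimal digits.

XOR the bytes together:
  start with 0x49
  0x49 ⊕ 0x80 = 0xC9
  0xC9 ⊕ 0xF0 = 0x39
  0x39 ⊕ 0xA8 = 0x91

91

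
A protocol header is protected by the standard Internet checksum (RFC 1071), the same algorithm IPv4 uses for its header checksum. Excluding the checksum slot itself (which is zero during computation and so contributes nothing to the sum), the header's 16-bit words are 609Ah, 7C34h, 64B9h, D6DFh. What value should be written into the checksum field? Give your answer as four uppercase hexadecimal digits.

E797

One's-complement addition (fold any carry out of bit 15 back into bit 0):
  0x609A + 0x7C34 = 0x0DCCE
  0xDCCE + 0x64B9 = 0x14187 → wrap carry → 0x4188
  0x4188 + 0xD6DF = 0x11867 → wrap carry → 0x1868
One's-complement sum = 0x1868.
Checksum = ~0x1868 & 0xFFFF = 0xE797.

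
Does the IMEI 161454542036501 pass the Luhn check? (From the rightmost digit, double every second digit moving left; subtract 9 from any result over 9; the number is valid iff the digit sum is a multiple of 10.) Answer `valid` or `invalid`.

invalid

From the right, keep odd positions and double even positions (subtract 9 from any doubled value over 9):
  doubled (positions 2,4,...): 0 3 0 8 8 8 3 → sum 30
  kept (positions 1,3,...): 1 5 3 2 5 5 1 1 → sum 23
Total = 53.
53 mod 10 = 3, so the number is invalid.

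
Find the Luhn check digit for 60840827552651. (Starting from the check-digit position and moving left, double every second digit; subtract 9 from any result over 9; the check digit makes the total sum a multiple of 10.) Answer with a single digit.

Partial digits right→left: 1 5 6 2 5 5 7 2 8 0 4 8 0 6
Double every second digit counting from the check-digit position (so the 1st, 3rd, 5th, ... of the partial from the right).
  doubled (with −9 where >9): 2 3 1 5 7 8 0 → sum 26
  kept as-is: 5 2 5 2 0 8 6 → sum 28
Total = 26 + 28 = 54.
Check digit = (10 − (54 mod 10)) mod 10 = 6.

6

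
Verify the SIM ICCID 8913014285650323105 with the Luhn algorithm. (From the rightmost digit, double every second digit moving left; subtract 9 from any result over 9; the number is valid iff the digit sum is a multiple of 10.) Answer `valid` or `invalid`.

From the right, keep odd positions and double even positions (subtract 9 from any doubled value over 9):
  doubled (positions 2,4,...): 0 6 6 1 1 4 2 6 9 → sum 35
  kept (positions 1,3,...): 5 1 2 0 6 8 4 0 1 8 → sum 35
Total = 70.
70 mod 10 = 0, so the number is valid.

valid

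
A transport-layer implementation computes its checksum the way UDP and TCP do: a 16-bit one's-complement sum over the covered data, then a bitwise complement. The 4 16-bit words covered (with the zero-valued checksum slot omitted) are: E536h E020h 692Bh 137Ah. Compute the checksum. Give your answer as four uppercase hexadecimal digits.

One's-complement addition (fold any carry out of bit 15 back into bit 0):
  0xE536 + 0xE020 = 0x1C556 → wrap carry → 0xC557
  0xC557 + 0x692B = 0x12E82 → wrap carry → 0x2E83
  0x2E83 + 0x137A = 0x041FD
One's-complement sum = 0x41FD.
Checksum = ~0x41FD & 0xFFFF = 0xBE02.

BE02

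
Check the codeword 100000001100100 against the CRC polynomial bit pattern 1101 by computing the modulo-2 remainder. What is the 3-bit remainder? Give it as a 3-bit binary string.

Modulo-2 division of 100000001100100 by 1101:
  pos 0: 1000 XOR 1101 = 0101
  pos 1: 1010 XOR 1101 = 0111
  pos 2: 1110 XOR 1101 = 0011
  pos 4: 1100 XOR 1101 = 0001
  pos 7: 1110 XOR 1101 = 0011
  pos 9: 1101 XOR 1101 = 0000
Remainder = 000 (zero — the frame passes the CRC check).

000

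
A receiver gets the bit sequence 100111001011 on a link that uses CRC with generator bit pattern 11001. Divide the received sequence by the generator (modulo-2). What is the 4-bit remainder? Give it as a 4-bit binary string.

0000

Modulo-2 division of 100111001011 by 11001:
  pos 0: 10011 XOR 11001 = 01010
  pos 1: 10101 XOR 11001 = 01100
  pos 2: 11000 XOR 11001 = 00001
  pos 6: 10101 XOR 11001 = 01100
  pos 7: 11001 XOR 11001 = 00000
Remainder = 0000 (zero — the frame passes the CRC check).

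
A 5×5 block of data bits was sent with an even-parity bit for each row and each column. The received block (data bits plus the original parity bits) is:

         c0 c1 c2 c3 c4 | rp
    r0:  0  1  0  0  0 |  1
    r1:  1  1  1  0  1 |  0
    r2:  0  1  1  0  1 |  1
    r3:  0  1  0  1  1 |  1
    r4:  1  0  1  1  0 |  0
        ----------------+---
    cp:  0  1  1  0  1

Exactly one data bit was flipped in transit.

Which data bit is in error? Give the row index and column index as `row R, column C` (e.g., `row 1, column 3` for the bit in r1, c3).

row 4, column 1

Recompute each row's even parity and compare to rp:
  r0: data parity 1, sent rp 1 → ok
  r1: data parity 0, sent rp 0 → ok
  r2: data parity 1, sent rp 1 → ok
  r3: data parity 1, sent rp 1 → ok
  r4: data parity 1, sent rp 0 → mismatch
Recompute each column's even parity and compare to cp:
  c0: data parity 0, sent cp 0 → ok
  c1: data parity 0, sent cp 1 → mismatch
  c2: data parity 1, sent cp 1 → ok
  c3: data parity 0, sent cp 0 → ok
  c4: data parity 1, sent cp 1 → ok
Exactly one row (r4) and one column (c1) fail → the flipped bit is at their intersection.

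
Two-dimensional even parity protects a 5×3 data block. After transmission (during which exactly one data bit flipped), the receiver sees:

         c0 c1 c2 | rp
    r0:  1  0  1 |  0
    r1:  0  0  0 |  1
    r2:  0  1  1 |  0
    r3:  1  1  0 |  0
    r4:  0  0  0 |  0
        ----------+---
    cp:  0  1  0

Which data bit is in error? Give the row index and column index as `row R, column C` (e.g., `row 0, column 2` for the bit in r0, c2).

row 1, column 1

Recompute each row's even parity and compare to rp:
  r0: data parity 0, sent rp 0 → ok
  r1: data parity 0, sent rp 1 → mismatch
  r2: data parity 0, sent rp 0 → ok
  r3: data parity 0, sent rp 0 → ok
  r4: data parity 0, sent rp 0 → ok
Recompute each column's even parity and compare to cp:
  c0: data parity 0, sent cp 0 → ok
  c1: data parity 0, sent cp 1 → mismatch
  c2: data parity 0, sent cp 0 → ok
Exactly one row (r1) and one column (c1) fail → the flipped bit is at their intersection.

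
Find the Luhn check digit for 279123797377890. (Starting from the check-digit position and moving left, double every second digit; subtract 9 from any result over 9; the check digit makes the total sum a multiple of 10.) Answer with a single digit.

2

Partial digits right→left: 0 9 8 7 7 3 7 9 7 3 2 1 9 7 2
Double every second digit counting from the check-digit position (so the 1st, 3rd, 5th, ... of the partial from the right).
  doubled (with −9 where >9): 0 7 5 5 5 4 9 4 → sum 39
  kept as-is: 9 7 3 9 3 1 7 → sum 39
Total = 39 + 39 = 78.
Check digit = (10 − (78 mod 10)) mod 10 = 2.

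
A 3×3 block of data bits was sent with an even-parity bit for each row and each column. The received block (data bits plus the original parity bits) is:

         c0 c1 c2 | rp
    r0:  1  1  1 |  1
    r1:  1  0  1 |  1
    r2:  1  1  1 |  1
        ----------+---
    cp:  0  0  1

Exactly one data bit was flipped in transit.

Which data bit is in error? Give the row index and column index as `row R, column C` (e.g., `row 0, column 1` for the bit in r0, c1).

row 1, column 0

Recompute each row's even parity and compare to rp:
  r0: data parity 1, sent rp 1 → ok
  r1: data parity 0, sent rp 1 → mismatch
  r2: data parity 1, sent rp 1 → ok
Recompute each column's even parity and compare to cp:
  c0: data parity 1, sent cp 0 → mismatch
  c1: data parity 0, sent cp 0 → ok
  c2: data parity 1, sent cp 1 → ok
Exactly one row (r1) and one column (c0) fail → the flipped bit is at their intersection.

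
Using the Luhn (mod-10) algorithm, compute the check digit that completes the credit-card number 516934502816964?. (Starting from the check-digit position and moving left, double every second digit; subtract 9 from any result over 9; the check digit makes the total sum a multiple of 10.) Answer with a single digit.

Partial digits right→left: 4 6 9 6 1 8 2 0 5 4 3 9 6 1 5
Double every second digit counting from the check-digit position (so the 1st, 3rd, 5th, ... of the partial from the right).
  doubled (with −9 where >9): 8 9 2 4 1 6 3 1 → sum 34
  kept as-is: 6 6 8 0 4 9 1 → sum 34
Total = 34 + 34 = 68.
Check digit = (10 − (68 mod 10)) mod 10 = 2.

2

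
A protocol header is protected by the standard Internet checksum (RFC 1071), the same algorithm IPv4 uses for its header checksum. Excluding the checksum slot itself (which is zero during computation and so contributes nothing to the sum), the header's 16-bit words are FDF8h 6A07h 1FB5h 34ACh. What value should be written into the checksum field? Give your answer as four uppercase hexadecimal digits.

439E

One's-complement addition (fold any carry out of bit 15 back into bit 0):
  0xFDF8 + 0x6A07 = 0x167FF → wrap carry → 0x6800
  0x6800 + 0x1FB5 = 0x087B5
  0x87B5 + 0x34AC = 0x0BC61
One's-complement sum = 0xBC61.
Checksum = ~0xBC61 & 0xFFFF = 0x439E.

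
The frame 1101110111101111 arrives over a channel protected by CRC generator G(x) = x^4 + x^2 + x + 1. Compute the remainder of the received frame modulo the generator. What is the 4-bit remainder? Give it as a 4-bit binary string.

1011

Modulo-2 division of 1101110111101111 by 10111:
  pos 0: 11011 XOR 10111 = 01100
  pos 1: 11001 XOR 10111 = 01110
  pos 2: 11100 XOR 10111 = 01011
  pos 3: 10111 XOR 10111 = 00000
  pos 8: 11101 XOR 10111 = 01010
  pos 9: 10101 XOR 10111 = 00010
Remainder = 1011 (nonzero — an error is detected).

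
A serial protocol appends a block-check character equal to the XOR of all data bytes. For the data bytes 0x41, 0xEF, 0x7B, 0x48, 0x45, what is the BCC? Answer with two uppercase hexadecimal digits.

D8

XOR the bytes together:
  start with 0x41
  0x41 ⊕ 0xEF = 0xAE
  0xAE ⊕ 0x7B = 0xD5
  0xD5 ⊕ 0x48 = 0x9D
  0x9D ⊕ 0x45 = 0xD8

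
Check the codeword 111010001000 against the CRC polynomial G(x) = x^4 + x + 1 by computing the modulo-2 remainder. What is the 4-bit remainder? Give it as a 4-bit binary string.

Modulo-2 division of 111010001000 by 10011:
  pos 0: 11101 XOR 10011 = 01110
  pos 1: 11100 XOR 10011 = 01111
  pos 2: 11110 XOR 10011 = 01101
  pos 3: 11010 XOR 10011 = 01001
  pos 4: 10011 XOR 10011 = 00000
Remainder = 0000 (zero — the frame passes the CRC check).

0000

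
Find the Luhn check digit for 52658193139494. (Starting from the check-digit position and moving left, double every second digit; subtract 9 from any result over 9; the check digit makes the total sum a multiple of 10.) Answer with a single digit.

Partial digits right→left: 4 9 4 9 3 1 3 9 1 8 5 6 2 5
Double every second digit counting from the check-digit position (so the 1st, 3rd, 5th, ... of the partial from the right).
  doubled (with −9 where >9): 8 8 6 6 2 1 4 → sum 35
  kept as-is: 9 9 1 9 8 6 5 → sum 47
Total = 35 + 47 = 82.
Check digit = (10 − (82 mod 10)) mod 10 = 8.

8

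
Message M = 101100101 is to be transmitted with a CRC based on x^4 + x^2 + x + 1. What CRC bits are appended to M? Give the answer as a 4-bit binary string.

1110

Append 4 zeros: 1011001010000. Divide by 10111 (XOR where the leading bit is 1):
  pos 0: 10110 XOR 10111 = 00001
  pos 4: 10101 XOR 10111 = 00010
  pos 7: 10000 XOR 10111 = 00111
Remainder (last 4 bits) = 1110. This is the CRC / FCS.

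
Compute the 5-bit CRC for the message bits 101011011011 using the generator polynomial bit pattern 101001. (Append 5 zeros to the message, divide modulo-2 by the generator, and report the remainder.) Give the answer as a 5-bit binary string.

00010

Append 5 zeros: 10101101101100000. Divide by 101001 (XOR where the leading bit is 1):
  pos 0: 101011 XOR 101001 = 000010
  pos 4: 100110 XOR 101001 = 001111
  pos 6: 111111 XOR 101001 = 010110
  pos 7: 101100 XOR 101001 = 000101
  pos 10: 101000 XOR 101001 = 000001
Remainder (last 5 bits) = 00010. This is the CRC / FCS.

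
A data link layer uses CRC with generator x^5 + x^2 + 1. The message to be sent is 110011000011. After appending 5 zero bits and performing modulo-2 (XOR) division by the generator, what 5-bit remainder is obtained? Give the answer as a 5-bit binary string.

00010

Append 5 zeros: 11001100001100000. Divide by 100101 (XOR where the leading bit is 1):
  pos 0: 110011 XOR 100101 = 010110
  pos 1: 101100 XOR 100101 = 001001
  pos 3: 100100 XOR 100101 = 000001
  pos 8: 101100 XOR 100101 = 001001
  pos 10: 100100 XOR 100101 = 000001
Remainder (last 5 bits) = 00010. This is the CRC / FCS.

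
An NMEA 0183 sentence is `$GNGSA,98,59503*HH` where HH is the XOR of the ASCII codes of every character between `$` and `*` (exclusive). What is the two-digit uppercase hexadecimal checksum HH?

67

XOR the ASCII codes of the payload characters:
  'G' = 0x47 → acc = 0x47
  'N' = 0x4E → acc = 0x09
  'G' = 0x47 → acc = 0x4E
  'S' = 0x53 → acc = 0x1D
  'A' = 0x41 → acc = 0x5C
  ',' = 0x2C → acc = 0x70
  '9' = 0x39 → acc = 0x49
  '8' = 0x38 → acc = 0x71
  ',' = 0x2C → acc = 0x5D
  '5' = 0x35 → acc = 0x68
  '9' = 0x39 → acc = 0x51
  '5' = 0x35 → acc = 0x64
  '0' = 0x30 → acc = 0x54
  '3' = 0x33 → acc = 0x67
Checksum = 0x67.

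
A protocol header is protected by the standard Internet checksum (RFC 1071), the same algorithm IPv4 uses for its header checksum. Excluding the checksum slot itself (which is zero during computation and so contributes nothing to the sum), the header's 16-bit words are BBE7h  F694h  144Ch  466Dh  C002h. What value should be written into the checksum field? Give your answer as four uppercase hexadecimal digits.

One's-complement addition (fold any carry out of bit 15 back into bit 0):
  0xBBE7 + 0xF694 = 0x1B27B → wrap carry → 0xB27C
  0xB27C + 0x144C = 0x0C6C8
  0xC6C8 + 0x466D = 0x10D35 → wrap carry → 0x0D36
  0x0D36 + 0xC002 = 0x0CD38
One's-complement sum = 0xCD38.
Checksum = ~0xCD38 & 0xFFFF = 0x32C7.

32C7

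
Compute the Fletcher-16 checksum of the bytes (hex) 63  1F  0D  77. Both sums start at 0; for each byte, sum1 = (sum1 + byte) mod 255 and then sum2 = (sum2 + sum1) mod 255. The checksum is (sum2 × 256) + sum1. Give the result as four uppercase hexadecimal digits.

7C07

Running sums (mod 255):
  after byte 0 (63): sum1=99, sum2=99
  after byte 1 (1F): sum1=130, sum2=229
  after byte 2 (0D): sum1=143, sum2=117
  after byte 3 (77): sum1=7, sum2=124
Checksum = sum2·256 + sum1 = 124·256 + 7 = 31751 = 0x7C07.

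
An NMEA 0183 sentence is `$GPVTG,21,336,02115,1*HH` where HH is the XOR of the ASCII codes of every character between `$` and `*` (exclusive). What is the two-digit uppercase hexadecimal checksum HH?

61

XOR the ASCII codes of the payload characters:
  'G' = 0x47 → acc = 0x47
  'P' = 0x50 → acc = 0x17
  'V' = 0x56 → acc = 0x41
  'T' = 0x54 → acc = 0x15
  'G' = 0x47 → acc = 0x52
  ',' = 0x2C → acc = 0x7E
  '2' = 0x32 → acc = 0x4C
  '1' = 0x31 → acc = 0x7D
  ',' = 0x2C → acc = 0x51
  '3' = 0x33 → acc = 0x62
  '3' = 0x33 → acc = 0x51
  '6' = 0x36 → acc = 0x67
  ',' = 0x2C → acc = 0x4B
  '0' = 0x30 → acc = 0x7B
  '2' = 0x32 → acc = 0x49
  '1' = 0x31 → acc = 0x78
  '1' = 0x31 → acc = 0x49
  '5' = 0x35 → acc = 0x7C
  ',' = 0x2C → acc = 0x50
  '1' = 0x31 → acc = 0x61
Checksum = 0x61.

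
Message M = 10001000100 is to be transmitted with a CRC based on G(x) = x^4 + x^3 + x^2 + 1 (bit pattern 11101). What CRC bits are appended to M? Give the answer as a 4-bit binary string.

Append 4 zeros: 100010001000000. Divide by 11101 (XOR where the leading bit is 1):
  pos 0: 10001 XOR 11101 = 01100
  pos 1: 11000 XOR 11101 = 00101
  pos 3: 10100 XOR 11101 = 01001
  pos 4: 10011 XOR 11101 = 01110
  pos 5: 11100 XOR 11101 = 00001
  pos 9: 10000 XOR 11101 = 01101
  pos 10: 11010 XOR 11101 = 00111
Remainder (last 4 bits) = 0111. This is the CRC / FCS.

0111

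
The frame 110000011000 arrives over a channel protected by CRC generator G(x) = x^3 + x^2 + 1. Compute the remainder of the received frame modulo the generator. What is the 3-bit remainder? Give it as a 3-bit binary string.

Modulo-2 division of 110000011000 by 1101:
  pos 0: 1100 XOR 1101 = 0001
  pos 3: 1000 XOR 1101 = 0101
  pos 4: 1011 XOR 1101 = 0110
  pos 5: 1101 XOR 1101 = 0000
Remainder = 000 (zero — the frame passes the CRC check).

000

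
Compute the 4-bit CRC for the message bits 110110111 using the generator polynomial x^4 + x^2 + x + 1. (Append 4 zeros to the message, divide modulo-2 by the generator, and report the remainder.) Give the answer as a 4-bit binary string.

1101

Append 4 zeros: 1101101110000. Divide by 10111 (XOR where the leading bit is 1):
  pos 0: 11011 XOR 10111 = 01100
  pos 1: 11000 XOR 10111 = 01111
  pos 2: 11111 XOR 10111 = 01000
  pos 3: 10001 XOR 10111 = 00110
  pos 5: 11010 XOR 10111 = 01101
  pos 6: 11010 XOR 10111 = 01101
  pos 7: 11010 XOR 10111 = 01101
  pos 8: 11010 XOR 10111 = 01101
Remainder (last 4 bits) = 1101. This is the CRC / FCS.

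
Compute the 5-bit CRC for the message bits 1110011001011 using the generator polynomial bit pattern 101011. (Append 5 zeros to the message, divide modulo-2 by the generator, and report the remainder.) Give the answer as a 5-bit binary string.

00011

Append 5 zeros: 111001100101100000. Divide by 101011 (XOR where the leading bit is 1):
  pos 0: 111001 XOR 101011 = 010010
  pos 1: 100101 XOR 101011 = 001110
  pos 3: 111000 XOR 101011 = 010011
  pos 4: 100111 XOR 101011 = 001100
  pos 6: 110001 XOR 101011 = 011010
  pos 7: 110101 XOR 101011 = 011110
  pos 8: 111100 XOR 101011 = 010111
  pos 9: 101110 XOR 101011 = 000101
  pos 12: 101000 XOR 101011 = 000011
Remainder (last 5 bits) = 00011. This is the CRC / FCS.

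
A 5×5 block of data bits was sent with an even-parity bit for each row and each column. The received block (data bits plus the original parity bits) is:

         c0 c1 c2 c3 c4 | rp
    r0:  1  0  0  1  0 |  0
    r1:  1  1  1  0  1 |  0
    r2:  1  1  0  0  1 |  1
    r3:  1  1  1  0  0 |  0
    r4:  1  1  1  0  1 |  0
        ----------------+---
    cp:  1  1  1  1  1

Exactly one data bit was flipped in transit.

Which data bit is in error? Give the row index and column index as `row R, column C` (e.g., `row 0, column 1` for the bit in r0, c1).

row 3, column 1

Recompute each row's even parity and compare to rp:
  r0: data parity 0, sent rp 0 → ok
  r1: data parity 0, sent rp 0 → ok
  r2: data parity 1, sent rp 1 → ok
  r3: data parity 1, sent rp 0 → mismatch
  r4: data parity 0, sent rp 0 → ok
Recompute each column's even parity and compare to cp:
  c0: data parity 1, sent cp 1 → ok
  c1: data parity 0, sent cp 1 → mismatch
  c2: data parity 1, sent cp 1 → ok
  c3: data parity 1, sent cp 1 → ok
  c4: data parity 1, sent cp 1 → ok
Exactly one row (r3) and one column (c1) fail → the flipped bit is at their intersection.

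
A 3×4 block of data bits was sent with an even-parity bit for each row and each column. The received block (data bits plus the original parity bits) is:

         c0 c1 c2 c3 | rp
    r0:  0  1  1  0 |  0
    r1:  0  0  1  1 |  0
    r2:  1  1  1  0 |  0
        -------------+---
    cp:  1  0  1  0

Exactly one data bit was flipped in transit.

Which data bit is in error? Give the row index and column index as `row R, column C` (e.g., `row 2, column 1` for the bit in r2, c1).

row 2, column 3

Recompute each row's even parity and compare to rp:
  r0: data parity 0, sent rp 0 → ok
  r1: data parity 0, sent rp 0 → ok
  r2: data parity 1, sent rp 0 → mismatch
Recompute each column's even parity and compare to cp:
  c0: data parity 1, sent cp 1 → ok
  c1: data parity 0, sent cp 0 → ok
  c2: data parity 1, sent cp 1 → ok
  c3: data parity 1, sent cp 0 → mismatch
Exactly one row (r2) and one column (c3) fail → the flipped bit is at their intersection.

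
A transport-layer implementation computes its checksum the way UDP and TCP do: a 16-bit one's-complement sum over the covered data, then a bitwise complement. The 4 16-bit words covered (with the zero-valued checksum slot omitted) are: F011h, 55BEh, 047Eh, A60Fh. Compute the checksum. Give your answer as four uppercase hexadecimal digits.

0FA2

One's-complement addition (fold any carry out of bit 15 back into bit 0):
  0xF011 + 0x55BE = 0x145CF → wrap carry → 0x45D0
  0x45D0 + 0x047E = 0x04A4E
  0x4A4E + 0xA60F = 0x0F05D
One's-complement sum = 0xF05D.
Checksum = ~0xF05D & 0xFFFF = 0x0FA2.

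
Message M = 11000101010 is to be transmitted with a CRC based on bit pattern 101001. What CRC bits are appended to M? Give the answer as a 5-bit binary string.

Append 5 zeros: 1100010101000000. Divide by 101001 (XOR where the leading bit is 1):
  pos 0: 110001 XOR 101001 = 011000
  pos 1: 110000 XOR 101001 = 011001
  pos 2: 110011 XOR 101001 = 011010
  pos 3: 110100 XOR 101001 = 011101
  pos 4: 111011 XOR 101001 = 010010
  pos 5: 100100 XOR 101001 = 001101
  pos 7: 110100 XOR 101001 = 011101
  pos 8: 111010 XOR 101001 = 010011
  pos 9: 100110 XOR 101001 = 001111
Remainder (last 5 bits) = 11110. This is the CRC / FCS.

11110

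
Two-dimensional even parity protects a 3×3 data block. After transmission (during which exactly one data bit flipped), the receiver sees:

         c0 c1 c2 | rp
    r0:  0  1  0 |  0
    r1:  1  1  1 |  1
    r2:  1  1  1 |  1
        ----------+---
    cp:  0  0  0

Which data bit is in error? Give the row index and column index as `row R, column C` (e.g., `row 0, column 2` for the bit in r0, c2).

row 0, column 1

Recompute each row's even parity and compare to rp:
  r0: data parity 1, sent rp 0 → mismatch
  r1: data parity 1, sent rp 1 → ok
  r2: data parity 1, sent rp 1 → ok
Recompute each column's even parity and compare to cp:
  c0: data parity 0, sent cp 0 → ok
  c1: data parity 1, sent cp 0 → mismatch
  c2: data parity 0, sent cp 0 → ok
Exactly one row (r0) and one column (c1) fail → the flipped bit is at their intersection.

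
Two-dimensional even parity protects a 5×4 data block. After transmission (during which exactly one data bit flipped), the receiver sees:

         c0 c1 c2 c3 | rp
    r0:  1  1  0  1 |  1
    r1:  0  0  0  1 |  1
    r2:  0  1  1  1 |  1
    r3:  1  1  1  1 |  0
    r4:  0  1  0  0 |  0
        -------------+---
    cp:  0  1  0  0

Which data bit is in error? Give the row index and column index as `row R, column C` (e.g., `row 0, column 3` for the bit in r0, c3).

row 4, column 1

Recompute each row's even parity and compare to rp:
  r0: data parity 1, sent rp 1 → ok
  r1: data parity 1, sent rp 1 → ok
  r2: data parity 1, sent rp 1 → ok
  r3: data parity 0, sent rp 0 → ok
  r4: data parity 1, sent rp 0 → mismatch
Recompute each column's even parity and compare to cp:
  c0: data parity 0, sent cp 0 → ok
  c1: data parity 0, sent cp 1 → mismatch
  c2: data parity 0, sent cp 0 → ok
  c3: data parity 0, sent cp 0 → ok
Exactly one row (r4) and one column (c1) fail → the flipped bit is at their intersection.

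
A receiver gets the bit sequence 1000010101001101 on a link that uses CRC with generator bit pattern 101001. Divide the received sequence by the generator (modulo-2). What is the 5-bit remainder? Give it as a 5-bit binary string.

10000

Modulo-2 division of 1000010101001101 by 101001:
  pos 0: 100001 XOR 101001 = 001000
  pos 2: 100001 XOR 101001 = 001000
  pos 4: 100001 XOR 101001 = 001000
  pos 6: 100000 XOR 101001 = 001001
  pos 8: 100111 XOR 101001 = 001110
  pos 10: 111001 XOR 101001 = 010000
Remainder = 10000 (nonzero — an error is detected).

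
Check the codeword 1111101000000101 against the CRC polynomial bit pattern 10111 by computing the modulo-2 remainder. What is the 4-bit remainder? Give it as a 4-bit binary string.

Modulo-2 division of 1111101000000101 by 10111:
  pos 0: 11111 XOR 10111 = 01000
  pos 1: 10000 XOR 10111 = 00111
  pos 3: 11110 XOR 10111 = 01001
  pos 4: 10010 XOR 10111 = 00101
  pos 6: 10100 XOR 10111 = 00011
  pos 9: 11001 XOR 10111 = 01110
  pos 10: 11100 XOR 10111 = 01011
  pos 11: 10111 XOR 10111 = 00000
Remainder = 0000 (zero — the frame passes the CRC check).

0000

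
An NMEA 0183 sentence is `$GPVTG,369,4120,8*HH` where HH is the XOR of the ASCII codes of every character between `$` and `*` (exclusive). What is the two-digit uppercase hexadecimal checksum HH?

7D

XOR the ASCII codes of the payload characters:
  'G' = 0x47 → acc = 0x47
  'P' = 0x50 → acc = 0x17
  'V' = 0x56 → acc = 0x41
  'T' = 0x54 → acc = 0x15
  'G' = 0x47 → acc = 0x52
  ',' = 0x2C → acc = 0x7E
  '3' = 0x33 → acc = 0x4D
  '6' = 0x36 → acc = 0x7B
  '9' = 0x39 → acc = 0x42
  ',' = 0x2C → acc = 0x6E
  '4' = 0x34 → acc = 0x5A
  '1' = 0x31 → acc = 0x6B
  '2' = 0x32 → acc = 0x59
  '0' = 0x30 → acc = 0x69
  ',' = 0x2C → acc = 0x45
  '8' = 0x38 → acc = 0x7D
Checksum = 0x7D.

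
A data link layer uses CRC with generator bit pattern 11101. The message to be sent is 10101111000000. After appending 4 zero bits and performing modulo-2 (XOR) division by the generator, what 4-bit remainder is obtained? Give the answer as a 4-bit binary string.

Append 4 zeros: 101011110000000000. Divide by 11101 (XOR where the leading bit is 1):
  pos 0: 10101 XOR 11101 = 01000
  pos 1: 10001 XOR 11101 = 01100
  pos 2: 11001 XOR 11101 = 00100
  pos 4: 10010 XOR 11101 = 01111
  pos 5: 11110 XOR 11101 = 00011
  pos 8: 11000 XOR 11101 = 00101
  pos 10: 10100 XOR 11101 = 01001
  pos 11: 10010 XOR 11101 = 01111
  pos 12: 11110 XOR 11101 = 00011
Remainder (last 4 bits) = 0110. This is the CRC / FCS.

0110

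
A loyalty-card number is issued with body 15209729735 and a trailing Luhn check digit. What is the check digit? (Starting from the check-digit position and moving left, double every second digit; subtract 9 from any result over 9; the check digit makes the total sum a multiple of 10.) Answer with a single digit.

Partial digits right→left: 5 3 7 9 2 7 9 0 2 5 1
Double every second digit counting from the check-digit position (so the 1st, 3rd, 5th, ... of the partial from the right).
  doubled (with −9 where >9): 1 5 4 9 4 2 → sum 25
  kept as-is: 3 9 7 0 5 → sum 24
Total = 25 + 24 = 49.
Check digit = (10 − (49 mod 10)) mod 10 = 1.

1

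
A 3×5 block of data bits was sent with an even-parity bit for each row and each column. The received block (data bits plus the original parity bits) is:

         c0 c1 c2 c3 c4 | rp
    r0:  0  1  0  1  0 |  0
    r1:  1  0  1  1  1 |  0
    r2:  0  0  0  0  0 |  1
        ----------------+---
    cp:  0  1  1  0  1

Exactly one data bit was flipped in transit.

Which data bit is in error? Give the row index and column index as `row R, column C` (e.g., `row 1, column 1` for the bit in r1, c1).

Recompute each row's even parity and compare to rp:
  r0: data parity 0, sent rp 0 → ok
  r1: data parity 0, sent rp 0 → ok
  r2: data parity 0, sent rp 1 → mismatch
Recompute each column's even parity and compare to cp:
  c0: data parity 1, sent cp 0 → mismatch
  c1: data parity 1, sent cp 1 → ok
  c2: data parity 1, sent cp 1 → ok
  c3: data parity 0, sent cp 0 → ok
  c4: data parity 1, sent cp 1 → ok
Exactly one row (r2) and one column (c0) fail → the flipped bit is at their intersection.

row 2, column 0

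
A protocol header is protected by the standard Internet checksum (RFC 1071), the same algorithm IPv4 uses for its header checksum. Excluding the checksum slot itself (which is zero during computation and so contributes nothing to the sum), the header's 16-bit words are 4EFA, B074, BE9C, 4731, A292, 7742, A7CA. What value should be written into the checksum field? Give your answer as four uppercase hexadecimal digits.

One's-complement addition (fold any carry out of bit 15 back into bit 0):
  0x4EFA + 0xB074 = 0x0FF6E
  0xFF6E + 0xBE9C = 0x1BE0A → wrap carry → 0xBE0B
  0xBE0B + 0x4731 = 0x1053C → wrap carry → 0x053D
  0x053D + 0xA292 = 0x0A7CF
  0xA7CF + 0x7742 = 0x11F11 → wrap carry → 0x1F12
  0x1F12 + 0xA7CA = 0x0C6DC
One's-complement sum = 0xC6DC.
Checksum = ~0xC6DC & 0xFFFF = 0x3923.

3923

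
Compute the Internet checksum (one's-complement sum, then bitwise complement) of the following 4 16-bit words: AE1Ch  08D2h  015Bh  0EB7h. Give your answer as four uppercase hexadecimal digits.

38FF

One's-complement addition (fold any carry out of bit 15 back into bit 0):
  0xAE1C + 0x08D2 = 0x0B6EE
  0xB6EE + 0x015B = 0x0B849
  0xB849 + 0x0EB7 = 0x0C700
One's-complement sum = 0xC700.
Checksum = ~0xC700 & 0xFFFF = 0x38FF.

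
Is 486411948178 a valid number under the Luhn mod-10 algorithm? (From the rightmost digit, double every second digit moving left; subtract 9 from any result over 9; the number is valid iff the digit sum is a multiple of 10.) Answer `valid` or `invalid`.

From the right, keep odd positions and double even positions (subtract 9 from any doubled value over 9):
  doubled (positions 2,4,...): 5 7 9 2 3 8 → sum 34
  kept (positions 1,3,...): 8 1 4 1 4 8 → sum 26
Total = 60.
60 mod 10 = 0, so the number is valid.

valid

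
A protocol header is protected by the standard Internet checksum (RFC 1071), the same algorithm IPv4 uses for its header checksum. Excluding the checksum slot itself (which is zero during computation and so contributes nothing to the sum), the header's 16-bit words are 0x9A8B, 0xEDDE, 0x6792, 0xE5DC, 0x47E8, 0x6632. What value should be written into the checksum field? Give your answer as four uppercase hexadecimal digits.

One's-complement addition (fold any carry out of bit 15 back into bit 0):
  0x9A8B + 0xEDDE = 0x18869 → wrap carry → 0x886A
  0x886A + 0x6792 = 0x0EFFC
  0xEFFC + 0xE5DC = 0x1D5D8 → wrap carry → 0xD5D9
  0xD5D9 + 0x47E8 = 0x11DC1 → wrap carry → 0x1DC2
  0x1DC2 + 0x6632 = 0x083F4
One's-complement sum = 0x83F4.
Checksum = ~0x83F4 & 0xFFFF = 0x7C0B.

7C0B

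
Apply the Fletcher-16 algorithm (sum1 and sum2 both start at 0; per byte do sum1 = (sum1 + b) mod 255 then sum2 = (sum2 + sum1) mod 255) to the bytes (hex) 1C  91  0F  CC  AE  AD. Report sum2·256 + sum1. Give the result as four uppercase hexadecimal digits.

2EE5

Running sums (mod 255):
  after byte 0 (1C): sum1=28, sum2=28
  after byte 1 (91): sum1=173, sum2=201
  after byte 2 (0F): sum1=188, sum2=134
  after byte 3 (CC): sum1=137, sum2=16
  after byte 4 (AE): sum1=56, sum2=72
  after byte 5 (AD): sum1=229, sum2=46
Checksum = sum2·256 + sum1 = 46·256 + 229 = 12005 = 0x2EE5.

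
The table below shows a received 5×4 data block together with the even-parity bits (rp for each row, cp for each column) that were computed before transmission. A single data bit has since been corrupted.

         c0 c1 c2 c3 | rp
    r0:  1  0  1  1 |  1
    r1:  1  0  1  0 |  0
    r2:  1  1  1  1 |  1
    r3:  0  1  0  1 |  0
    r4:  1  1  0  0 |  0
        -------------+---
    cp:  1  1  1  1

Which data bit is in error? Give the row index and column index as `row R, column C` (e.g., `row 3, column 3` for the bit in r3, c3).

Recompute each row's even parity and compare to rp:
  r0: data parity 1, sent rp 1 → ok
  r1: data parity 0, sent rp 0 → ok
  r2: data parity 0, sent rp 1 → mismatch
  r3: data parity 0, sent rp 0 → ok
  r4: data parity 0, sent rp 0 → ok
Recompute each column's even parity and compare to cp:
  c0: data parity 0, sent cp 1 → mismatch
  c1: data parity 1, sent cp 1 → ok
  c2: data parity 1, sent cp 1 → ok
  c3: data parity 1, sent cp 1 → ok
Exactly one row (r2) and one column (c0) fail → the flipped bit is at their intersection.

row 2, column 0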